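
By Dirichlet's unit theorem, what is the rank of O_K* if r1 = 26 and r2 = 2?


By Dirichlet's unit theorem:
rank = r1 + r2 - 1
= 26 + 2 - 1
= 27

27


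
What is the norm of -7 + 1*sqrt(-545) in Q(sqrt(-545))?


N(a + b*sqrt(d)) = a^2 - d*b^2
= (-7)^2 - (-545)*(1)^2
= 49 + 545
= 594

594


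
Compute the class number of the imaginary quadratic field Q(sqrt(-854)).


K = Q(sqrt(-854)). d mod 4 = 2, so D = disc(K) = 4d = -3416
h(K) equals the number of primitive reduced positive-definite forms (a, b, c) = a*x^2 + b*x*y + c*y^2 with b^2 - 4ac = D,
where reduced means |b| <= a <= c, with b >= 0 whenever |b| = a or a = c, and primitive means gcd(a, b, c) = 1.
Reduced forces 3a^2 <= |D| = 3416, so 1 <= a <= 33; b must have the parity of D, and c = (b^2 - D)/(4a) must be an integer >= a.
Enumerate a = 1..33, b in [-a, a]:
  a=1: (1, 0, 854)  [1]
  a=2: (2, 0, 427)  [1]
  a=3: (3, -2, 285), (3, 2, 285)  [2]
  a=4: none
  a=5: (5, -2, 171), (5, 2, 171)  [2]
  a=6: (6, -4, 143), (6, 4, 143)  [2]
  a=7: (7, 0, 122)  [1]
  a=8: none
  a=9: (9, -2, 95), (9, 2, 95)  [2]
  a=10: (10, -8, 87), (10, 8, 87)  [2]
  a=11: (11, -4, 78), (11, 4, 78)  [2]
  a=12: none
  a=13: (13, -4, 66), (13, 4, 66)  [2]
  a=14: (14, 0, 61)  [1]
  a=15: (15, -8, 58), (15, -2, 57), (15, 2, 57), (15, 8, 58)  [4]
  a=16: none
  a=17: (17, -16, 54), (17, 16, 54)  [2]
  a=18: (18, -16, 51), (18, 16, 51)  [2]
  a=19: (19, -2, 45), (19, 2, 45)  [2]
  a=20: none
  a=21: (21, -14, 43), (21, 14, 43)  [2]
  a=22: (22, -4, 39), (22, 4, 39)  [2]
  a=23..24: none
  a=25: (25, -22, 39), (25, 22, 39)  [2]
  a=26: (26, -4, 33), (26, 4, 33)  [2]
  a=27: (27, -16, 34), (27, 16, 34)  [2]
  a=28: none
  a=29: (29, -8, 30), (29, 8, 30)  [2]
  a=30: (30, -28, 35), (30, 28, 35)  [2]
  a=31: (31, -26, 33), (31, 26, 33)  [2]
  a=32..33: none
Total reduced forms: 1 + 1 + 2 + 2 + 2 + 1 + 2 + 2 + 2 + 2 + 1 + 4 + 2 + 2 + 2 + 2 + 2 + 2 + 2 + 2 + 2 + 2 + 2 = 44
h = 44

44


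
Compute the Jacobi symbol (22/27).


Compute (22/27) via quadratic reciprocity:
  pull out 2: (2/27) = -1  (since 27 mod 8 = 3)
  reciprocity: (11/27) -> -(27/11)
  reduce: (5/11)
  reciprocity: (5/11) -> +(11/5)
  reduce: (1/5)
  (1/5) = 1
Product of signs = 1

1


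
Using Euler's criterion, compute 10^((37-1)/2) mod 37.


p = 37 is prime and the exponent is (p-1)/2 = 18, so by Euler's criterion 10^18 = (10/37) = +1 or -1 mod 37.
Compute by square-and-multiply:
  18 = 16 + 2 (binary 10010)
  Repeated squaring mod 37: 10^1 = 10, 10^2 = 26, 10^4 = 10, 10^8 = 26, 10^16 = 10
  10^18 = 10^16 * 10^2 = 10 * 26 mod 37
    10 * 26 = 260 = 1 mod 37
  10^18 = 1 mod 37
Result 1: 10 is a quadratic residue mod 37.
10^18 mod 37 = 1

1


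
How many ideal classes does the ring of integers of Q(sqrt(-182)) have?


K = Q(sqrt(-182)). d mod 4 = 2, so D = disc(K) = 4d = -728
h(K) equals the number of primitive reduced positive-definite forms (a, b, c) = a*x^2 + b*x*y + c*y^2 with b^2 - 4ac = D,
where reduced means |b| <= a <= c, with b >= 0 whenever |b| = a or a = c, and primitive means gcd(a, b, c) = 1.
Reduced forces 3a^2 <= |D| = 728, so 1 <= a <= 15; b must have the parity of D, and c = (b^2 - D)/(4a) must be an integer >= a.
Enumerate a = 1..15, b in [-a, a]:
  a=1: (1, 0, 182)  [1]
  a=2: (2, 0, 91)  [1]
  a=3: (3, -2, 61), (3, 2, 61)  [2]
  a=4..5: none
  a=6: (6, -4, 31), (6, 4, 31)  [2]
  a=7: (7, 0, 26)  [1]
  a=8: none
  a=9: (9, -8, 22), (9, 8, 22)  [2]
  a=10: none
  a=11: (11, -8, 18), (11, 8, 18)  [2]
  a=12: none
  a=13: (13, 0, 14)  [1]
  a=14..15: none
Total reduced forms: 1 + 1 + 2 + 2 + 1 + 2 + 2 + 1 = 12
h = 12

12


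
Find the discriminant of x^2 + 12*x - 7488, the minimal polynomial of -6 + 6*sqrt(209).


The element -6 + 6*sqrt(209) has minimal polynomial:
x^2 + 12*x - 7488
Discriminant = (12)^2 - 4*(-7488)
= 144 + 29952
= 30096

30096


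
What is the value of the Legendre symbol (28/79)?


p = 79 is prime, so compute (28/79) with the reciprocity algorithm (Jacobi-symbol steps: pull out 2s via (2/n), flip via reciprocity, reduce):
  pull out 2: (2/79) = +1  (since 79 mod 8 = 7)
  pull out 2: (2/79) = +1  (since 79 mod 8 = 7)
  reciprocity: (7/79) -> -(79/7)
  reduce: (2/7)
  pull out 2: (2/7) = +1  (since 7 mod 8 = 7)
  (1/7) = 1
Product of signs = -1
(28/79) = -1

-1


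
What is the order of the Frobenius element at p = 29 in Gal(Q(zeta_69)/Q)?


The Frobenius at p in Gal(Q(zeta_n)/Q) = (Z/nZ)* is the class of p, so its order is ord_69(29), the smallest k >= 1 with 29^k = 1 mod 69.
n = 69 = 3 * 23, phi(69) = 44; the order divides phi(n).
Divisors of 44: 1, 2, 4, 11, 22, 44
Repeated squaring mod 69: 29^1 = 29, 29^2 = 13, 29^4 = 31, 29^8 = 64, 29^16 = 25, 29^32 = 4
Test divisors in increasing order:
  k=1: 29^1 = 29 mod 69
  k=2: 29^2 = 13 mod 69
  k=4: 29^4 = 31 mod 69
  k=11: 29^11 = 64 * 13 * 29 = 47 mod 69
  k=22: 29^22 = 25 * 31 * 13 = 1 mod 69  <- first divisor giving 1
Order = 22

22


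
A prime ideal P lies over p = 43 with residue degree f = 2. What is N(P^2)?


N(P^a) = p^(a*f)
= 43^(2*2)
= 43^4
= 3418801

3418801


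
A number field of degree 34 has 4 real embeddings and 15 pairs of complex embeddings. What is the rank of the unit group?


By Dirichlet's unit theorem:
rank = r1 + r2 - 1
= 4 + 15 - 1
= 18

18


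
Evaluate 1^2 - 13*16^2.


x^2 - d*y^2
= 1^2 - 13*16^2
= 1 - 3328
= -3327

-3327


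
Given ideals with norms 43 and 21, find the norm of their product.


N(IJ) = N(I) * N(J)
= 43 * 21
= 903

903


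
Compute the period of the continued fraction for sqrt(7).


Run the CF algorithm for sqrt(7).
a_0 = floor(sqrt(7)) = 2; set m_0=0, q_0=1.
Recurrence: m' = q*a - m,  q' = (d - m'^2)/q,  a' = floor((a_0 + m')/q').
  step 1: m=2, q=3, a=1
  step 2: m=1, q=2, a=1
  step 3: m=1, q=3, a=1
  step 4: m=2, q=1, a=4
a_4 = 2*a_0 = 4, so the period closes here.
sqrt(7) = [2; 1, 1, 1, 4]
Period length = 4

4


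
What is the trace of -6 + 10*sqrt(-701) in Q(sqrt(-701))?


Tr(a + b*sqrt(d)) = (a + b*sqrt(d)) + (a - b*sqrt(d)) = 2a
= 2 * (-6)
= -12

-12


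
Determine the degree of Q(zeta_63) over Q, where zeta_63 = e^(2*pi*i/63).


The degree equals Euler's totient phi(63).
63 = 3^2 * 7
phi(63) = 36

36


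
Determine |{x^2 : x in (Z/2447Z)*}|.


For prime p, the number of non-zero quadratic residues is (p-1)/2.
= (2447-1)/2
= 1223

1223


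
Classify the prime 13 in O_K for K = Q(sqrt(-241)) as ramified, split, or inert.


K = Q(sqrt(-241)). Since d mod 4 = 3, disc(K) = -964.
Check p | disc: -964 mod 13 = 11.
p does not divide disc. Compute Legendre symbol (d/p):
6^((13-1)/2) mod 13 = -1
(d/p) = -1, so p is inert: (p) stays prime with e=1, f=2, g=1.
Therefore p is inert.

inert


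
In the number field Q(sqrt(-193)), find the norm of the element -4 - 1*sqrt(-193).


N(a + b*sqrt(d)) = a^2 - d*b^2
= (-4)^2 - (-193)*(-1)^2
= 16 + 193
= 209

209


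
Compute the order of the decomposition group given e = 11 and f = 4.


|D_P| = e * f
= 11 * 4
= 44

44


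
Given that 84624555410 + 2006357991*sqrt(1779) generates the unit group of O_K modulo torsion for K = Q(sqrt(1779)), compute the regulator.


epsilon = 84624555410 + 2006357991*sqrt(1779)
= 1.6925e+11
R = ln(1.6925e+11)
= 25.8546

25.8546


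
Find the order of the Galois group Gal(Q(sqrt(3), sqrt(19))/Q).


The 2 square roots of distinct primes are multiplicatively independent over Q,
so [K:Q] = 2^2 and Gal(K/Q) is isomorphic to (Z/2Z)^2.
|Gal| = 2^2 = 4

4


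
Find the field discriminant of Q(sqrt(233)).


For K = Q(sqrt(d)) with d squarefree: disc(K) = d if d = 1 mod 4, and disc(K) = 4d if d = 2 or 3 mod 4.
Here d = 233, and d mod 4 = 1.
d = 1 mod 4 (O_K = Z[(1+sqrt(d))/2]), so disc(K) = d = 233

233


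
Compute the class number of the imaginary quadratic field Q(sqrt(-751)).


K = Q(sqrt(-751)). d mod 4 = 1, so D = disc(K) = d = -751
h(K) equals the number of primitive reduced positive-definite forms (a, b, c) = a*x^2 + b*x*y + c*y^2 with b^2 - 4ac = D,
where reduced means |b| <= a <= c, with b >= 0 whenever |b| = a or a = c, and primitive means gcd(a, b, c) = 1.
Reduced forces 3a^2 <= |D| = 751, so 1 <= a <= 15; b must have the parity of D, and c = (b^2 - D)/(4a) must be an integer >= a.
Enumerate a = 1..15, b in [-a, a]:
  a=1: (1, 1, 188)  [1]
  a=2: (2, -1, 94), (2, 1, 94)  [2]
  a=3: none
  a=4: (4, -1, 47), (4, 1, 47)  [2]
  a=5: (5, -3, 38), (5, 3, 38)  [2]
  a=6..7: none
  a=8: (8, -7, 25), (8, 7, 25)  [2]
  a=9: none
  a=10: (10, -7, 20), (10, -3, 19), (10, 3, 19), (10, 7, 20)  [4]
  a=11..12: none
  a=13: (13, -9, 16), (13, 9, 16)  [2]
  a=14..15: none
Total reduced forms: 1 + 2 + 2 + 2 + 2 + 4 + 2 = 15
h = 15

15


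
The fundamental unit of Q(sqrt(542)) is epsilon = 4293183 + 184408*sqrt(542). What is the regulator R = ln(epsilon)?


epsilon = 4293183 + 184408*sqrt(542)
= 8.5864e+06
R = ln(8.5864e+06)
= 15.9657

15.9657


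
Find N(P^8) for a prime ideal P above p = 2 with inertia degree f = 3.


N(P^a) = p^(a*f)
= 2^(8*3)
= 2^24
= 16777216

16777216


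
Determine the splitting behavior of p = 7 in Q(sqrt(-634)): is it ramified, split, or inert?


K = Q(sqrt(-634)). Since d mod 4 = 2, disc(K) = -2536.
Check p | disc: -2536 mod 7 = 5.
p does not divide disc. Compute Legendre symbol (d/p):
3^((7-1)/2) mod 7 = -1
(d/p) = -1, so p is inert: (p) stays prime with e=1, f=2, g=1.
Therefore p is inert.

inert


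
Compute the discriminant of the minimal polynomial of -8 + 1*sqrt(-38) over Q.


The element -8 + 1*sqrt(-38) has minimal polynomial:
x^2 + 16*x + 102
Discriminant = (16)^2 - 4*(102)
= 256 - 408
= -152

-152


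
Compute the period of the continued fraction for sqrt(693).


Run the CF algorithm for sqrt(693).
a_0 = floor(sqrt(693)) = 26; set m_0=0, q_0=1.
Recurrence: m' = q*a - m,  q' = (d - m'^2)/q,  a' = floor((a_0 + m')/q').
  step 1: m=26, q=17, a=3
  step 2: m=25, q=4, a=12
  step 3: m=23, q=41, a=1
  step 4: m=18, q=9, a=4
  step 5: m=18, q=41, a=1
  step 6: m=23, q=4, a=12
  step 7: m=25, q=17, a=3
  step 8: m=26, q=1, a=52
a_8 = 2*a_0 = 52, so the period closes here.
sqrt(693) = [26; 3, 12, 1, 4, 1, 12, 3, 52]
Period length = 8

8


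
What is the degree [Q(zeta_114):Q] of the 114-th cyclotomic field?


The degree equals Euler's totient phi(114).
114 = 2 * 3 * 19
phi(114) = 36

36


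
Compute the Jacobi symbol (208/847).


Compute (208/847) via quadratic reciprocity:
  pull out 2: (2/847) = +1  (since 847 mod 8 = 7)
  pull out 2: (2/847) = +1  (since 847 mod 8 = 7)
  pull out 2: (2/847) = +1  (since 847 mod 8 = 7)
  pull out 2: (2/847) = +1  (since 847 mod 8 = 7)
  reciprocity: (13/847) -> +(847/13)
  reduce: (2/13)
  pull out 2: (2/13) = -1  (since 13 mod 8 = 5)
  (1/13) = 1
Product of signs = -1

-1


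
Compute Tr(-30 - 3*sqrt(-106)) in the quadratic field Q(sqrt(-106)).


Tr(a + b*sqrt(d)) = (a + b*sqrt(d)) + (a - b*sqrt(d)) = 2a
= 2 * (-30)
= -60

-60


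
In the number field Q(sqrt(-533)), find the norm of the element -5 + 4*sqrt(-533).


N(a + b*sqrt(d)) = a^2 - d*b^2
= (-5)^2 - (-533)*(4)^2
= 25 + 8528
= 8553

8553


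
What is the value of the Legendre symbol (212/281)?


p = 281 is prime, so compute (212/281) with the reciprocity algorithm (Jacobi-symbol steps: pull out 2s via (2/n), flip via reciprocity, reduce):
  pull out 2: (2/281) = +1  (since 281 mod 8 = 1)
  pull out 2: (2/281) = +1  (since 281 mod 8 = 1)
  reciprocity: (53/281) -> +(281/53)
  reduce: (16/53)
  pull out 2: (2/53) = -1  (since 53 mod 8 = 5)
  pull out 2: (2/53) = -1  (since 53 mod 8 = 5)
  pull out 2: (2/53) = -1  (since 53 mod 8 = 5)
  pull out 2: (2/53) = -1  (since 53 mod 8 = 5)
  (1/53) = 1
Product of signs = 1
(212/281) = 1

1


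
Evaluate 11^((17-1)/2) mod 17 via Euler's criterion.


p = 17 is prime and the exponent is (p-1)/2 = 8, so by Euler's criterion 11^8 = (11/17) = +1 or -1 mod 17.
Compute by square-and-multiply:
  8 = 8 (binary 1000)
  Repeated squaring mod 17: 11^1 = 11, 11^2 = 2, 11^4 = 4, 11^8 = 16
  11^8 = 16 mod 17
Result 16 = p - 1 = -1 mod 17: 11 is a quadratic non-residue mod 17. As a residue in [0, p-1] the value is 16.
11^8 mod 17 = 16

16


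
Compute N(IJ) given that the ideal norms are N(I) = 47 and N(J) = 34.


N(IJ) = N(I) * N(J)
= 47 * 34
= 1598

1598


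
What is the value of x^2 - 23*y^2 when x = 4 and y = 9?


x^2 - d*y^2
= 4^2 - 23*9^2
= 16 - 1863
= -1847

-1847


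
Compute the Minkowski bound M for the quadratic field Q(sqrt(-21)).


d = -21, d mod 4 = 3, so disc(K) = 4d = -84; |disc(K)| = 84
Imaginary quadratic field, so n = 2, s = r2 = 1, r1 = 0
M = (n!/n^n) * (4/pi)^s * sqrt(|disc(K)|) = (2!/2^2) * (4/pi)^1 * sqrt(84)
= 0.5 * 1.273240 * 9.165151
= 5.8347

5.8347


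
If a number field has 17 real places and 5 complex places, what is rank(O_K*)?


By Dirichlet's unit theorem:
rank = r1 + r2 - 1
= 17 + 5 - 1
= 21

21


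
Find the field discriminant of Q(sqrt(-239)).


For K = Q(sqrt(d)) with d squarefree: disc(K) = d if d = 1 mod 4, and disc(K) = 4d if d = 2 or 3 mod 4.
Here d = -239, and d mod 4 = 1.
d = 1 mod 4 (O_K = Z[(1+sqrt(d))/2]), so disc(K) = d = -239

-239


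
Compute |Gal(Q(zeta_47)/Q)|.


|Gal(Q(zeta_47)/Q)| = phi(47)
= 46

46


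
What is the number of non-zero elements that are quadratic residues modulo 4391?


For prime p, the number of non-zero quadratic residues is (p-1)/2.
= (4391-1)/2
= 2195

2195


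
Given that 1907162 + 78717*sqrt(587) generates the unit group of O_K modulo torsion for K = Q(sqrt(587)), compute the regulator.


epsilon = 1907162 + 78717*sqrt(587)
= 3.8143e+06
R = ln(3.8143e+06)
= 15.1543

15.1543


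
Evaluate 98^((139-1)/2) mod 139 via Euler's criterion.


p = 139 is prime and the exponent is (p-1)/2 = 69, so by Euler's criterion 98^69 = (98/139) = +1 or -1 mod 139.
Compute by square-and-multiply:
  69 = 64 + 4 + 1 (binary 1000101)
  Repeated squaring mod 139: 98^1 = 98, 98^2 = 13, 98^4 = 30, 98^8 = 66, 98^16 = 47, 98^32 = 124, 98^64 = 86
  98^69 = 98^64 * 98^4 * 98^1 = 86 * 30 * 98 mod 139
    86 * 30 = 2580 = 78 mod 139
    78 * 98 = 7644 = 138 mod 139
  98^69 = 138 mod 139
Result 138 = p - 1 = -1 mod 139: 98 is a quadratic non-residue mod 139. As a residue in [0, p-1] the value is 138.
98^69 mod 139 = 138

138


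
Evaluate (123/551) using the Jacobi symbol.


Compute (123/551) via quadratic reciprocity:
  reciprocity: (123/551) -> -(551/123)
  reduce: (59/123)
  reciprocity: (59/123) -> -(123/59)
  reduce: (5/59)
  reciprocity: (5/59) -> +(59/5)
  reduce: (4/5)
  pull out 2: (2/5) = -1  (since 5 mod 8 = 5)
  pull out 2: (2/5) = -1  (since 5 mod 8 = 5)
  (1/5) = 1
Product of signs = 1

1


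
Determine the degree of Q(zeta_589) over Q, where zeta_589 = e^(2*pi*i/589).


The degree equals Euler's totient phi(589).
589 = 19 * 31
phi(589) = 540

540


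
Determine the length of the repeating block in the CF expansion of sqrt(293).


Run the CF algorithm for sqrt(293).
a_0 = floor(sqrt(293)) = 17; set m_0=0, q_0=1.
Recurrence: m' = q*a - m,  q' = (d - m'^2)/q,  a' = floor((a_0 + m')/q').
  step 1: m=17, q=4, a=8
  step 2: m=15, q=17, a=1
  step 3: m=2, q=17, a=1
  step 4: m=15, q=4, a=8
  step 5: m=17, q=1, a=34
a_5 = 2*a_0 = 34, so the period closes here.
sqrt(293) = [17; 8, 1, 1, 8, 34]
Period length = 5

5


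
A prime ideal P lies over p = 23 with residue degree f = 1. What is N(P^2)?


N(P^a) = p^(a*f)
= 23^(2*1)
= 23^2
= 529

529


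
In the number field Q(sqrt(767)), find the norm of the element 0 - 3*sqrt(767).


N(a + b*sqrt(d)) = a^2 - d*b^2
= (0)^2 - (767)*(-3)^2
= 0 - 6903
= -6903

-6903


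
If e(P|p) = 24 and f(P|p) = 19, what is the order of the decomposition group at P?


|D_P| = e * f
= 24 * 19
= 456

456


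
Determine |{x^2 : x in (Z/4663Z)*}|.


For prime p, the number of non-zero quadratic residues is (p-1)/2.
= (4663-1)/2
= 2331

2331


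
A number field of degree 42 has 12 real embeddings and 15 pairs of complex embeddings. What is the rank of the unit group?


By Dirichlet's unit theorem:
rank = r1 + r2 - 1
= 12 + 15 - 1
= 26

26


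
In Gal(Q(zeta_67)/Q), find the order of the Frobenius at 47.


The Frobenius at p in Gal(Q(zeta_n)/Q) = (Z/nZ)* is the class of p, so its order is ord_67(47), the smallest k >= 1 with 47^k = 1 mod 67.
n = 67 = 67, phi(67) = 66; the order divides phi(n).
Divisors of 66: 1, 2, 3, 6, 11, 22, 33, 66
Repeated squaring mod 67: 47^1 = 47, 47^2 = 65, 47^4 = 4, 47^8 = 16, 47^16 = 55, 47^32 = 10, 47^64 = 33
Test divisors in increasing order:
  k=1: 47^1 = 47 mod 67
  k=2: 47^2 = 65 mod 67
  k=3: 47^3 = 65 * 47 = 40 mod 67
  k=6: 47^6 = 4 * 65 = 59 mod 67
  k=11: 47^11 = 16 * 65 * 47 = 37 mod 67
  k=22: 47^22 = 55 * 4 * 65 = 29 mod 67
  k=33: 47^33 = 10 * 47 = 1 mod 67  <- first divisor giving 1
Order = 33

33


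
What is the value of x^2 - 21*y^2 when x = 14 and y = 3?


x^2 - d*y^2
= 14^2 - 21*3^2
= 196 - 189
= 7

7


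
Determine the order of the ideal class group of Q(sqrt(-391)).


K = Q(sqrt(-391)). d mod 4 = 1, so D = disc(K) = d = -391
h(K) equals the number of primitive reduced positive-definite forms (a, b, c) = a*x^2 + b*x*y + c*y^2 with b^2 - 4ac = D,
where reduced means |b| <= a <= c, with b >= 0 whenever |b| = a or a = c, and primitive means gcd(a, b, c) = 1.
Reduced forces 3a^2 <= |D| = 391, so 1 <= a <= 11; b must have the parity of D, and c = (b^2 - D)/(4a) must be an integer >= a.
Enumerate a = 1..11, b in [-a, a]:
  a=1: (1, 1, 98)  [1]
  a=2: (2, -1, 49), (2, 1, 49)  [2]
  a=3: none
  a=4: (4, -3, 25), (4, 3, 25)  [2]
  a=5: (5, -3, 20), (5, 3, 20)  [2]
  a=6: none
  a=7: (7, -1, 14), (7, 1, 14)  [2]
  a=8: (8, -5, 13), (8, 5, 13)  [2]
  a=9: none
  a=10: (10, -7, 11), (10, 3, 10), (10, 7, 11)  [3]
  a=11: none
Total reduced forms: 1 + 2 + 2 + 2 + 2 + 2 + 3 = 14
h = 14

14


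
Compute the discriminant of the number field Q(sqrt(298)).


For K = Q(sqrt(d)) with d squarefree: disc(K) = d if d = 1 mod 4, and disc(K) = 4d if d = 2 or 3 mod 4.
Here d = 298, and d mod 4 = 2.
d = 2 mod 4, not 1 (O_K = Z[sqrt(d)]), so disc(K) = 4d = 4 * (298) = 1192

1192


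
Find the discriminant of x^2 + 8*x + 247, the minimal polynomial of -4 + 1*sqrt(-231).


The element -4 + 1*sqrt(-231) has minimal polynomial:
x^2 + 8*x + 247
Discriminant = (8)^2 - 4*(247)
= 64 - 988
= -924

-924


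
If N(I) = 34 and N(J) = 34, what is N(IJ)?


N(IJ) = N(I) * N(J)
= 34 * 34
= 1156

1156


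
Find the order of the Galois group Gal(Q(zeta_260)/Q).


|Gal(Q(zeta_260)/Q)| = phi(260)
= 96

96


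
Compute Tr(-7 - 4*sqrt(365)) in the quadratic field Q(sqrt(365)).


Tr(a + b*sqrt(d)) = (a + b*sqrt(d)) + (a - b*sqrt(d)) = 2a
= 2 * (-7)
= -14

-14


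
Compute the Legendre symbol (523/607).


p = 607 is prime, so compute (523/607) with the reciprocity algorithm (Jacobi-symbol steps: pull out 2s via (2/n), flip via reciprocity, reduce):
  reciprocity: (523/607) -> -(607/523)
  reduce: (84/523)
  pull out 2: (2/523) = -1  (since 523 mod 8 = 3)
  pull out 2: (2/523) = -1  (since 523 mod 8 = 3)
  reciprocity: (21/523) -> +(523/21)
  reduce: (19/21)
  reciprocity: (19/21) -> +(21/19)
  reduce: (2/19)
  pull out 2: (2/19) = -1  (since 19 mod 8 = 3)
  (1/19) = 1
Product of signs = 1
(523/607) = 1

1


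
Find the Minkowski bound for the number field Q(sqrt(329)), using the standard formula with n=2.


d = 329, d mod 4 = 1, so disc(K) = d = 329; |disc(K)| = 329
Real quadratic field, so n = 2, s = r2 = 0, r1 = 2
M = (n!/n^n) * (4/pi)^s * sqrt(|disc(K)|) = (2!/2^2) * (4/pi)^0 * sqrt(329)
= 0.5 * 1.000000 * 18.138357
= 9.0692

9.0692


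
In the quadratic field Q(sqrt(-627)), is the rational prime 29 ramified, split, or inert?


K = Q(sqrt(-627)). Since d mod 4 = 1, disc(K) = -627.
Check p | disc: -627 mod 29 = 11.
p does not divide disc. Compute Legendre symbol (d/p):
11^((29-1)/2) mod 29 = -1
(d/p) = -1, so p is inert: (p) stays prime with e=1, f=2, g=1.
Therefore p is inert.

inert


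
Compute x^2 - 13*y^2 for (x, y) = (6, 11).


x^2 - d*y^2
= 6^2 - 13*11^2
= 36 - 1573
= -1537

-1537


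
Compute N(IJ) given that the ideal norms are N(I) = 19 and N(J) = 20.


N(IJ) = N(I) * N(J)
= 19 * 20
= 380

380


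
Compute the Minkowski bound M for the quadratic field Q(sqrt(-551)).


d = -551, d mod 4 = 1, so disc(K) = d = -551; |disc(K)| = 551
Imaginary quadratic field, so n = 2, s = r2 = 1, r1 = 0
M = (n!/n^n) * (4/pi)^s * sqrt(|disc(K)|) = (2!/2^2) * (4/pi)^1 * sqrt(551)
= 0.5 * 1.273240 * 23.473389
= 14.9436

14.9436


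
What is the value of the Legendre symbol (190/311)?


p = 311 is prime, so compute (190/311) with the reciprocity algorithm (Jacobi-symbol steps: pull out 2s via (2/n), flip via reciprocity, reduce):
  pull out 2: (2/311) = +1  (since 311 mod 8 = 7)
  reciprocity: (95/311) -> -(311/95)
  reduce: (26/95)
  pull out 2: (2/95) = +1  (since 95 mod 8 = 7)
  reciprocity: (13/95) -> +(95/13)
  reduce: (4/13)
  pull out 2: (2/13) = -1  (since 13 mod 8 = 5)
  pull out 2: (2/13) = -1  (since 13 mod 8 = 5)
  (1/13) = 1
Product of signs = -1
(190/311) = -1

-1


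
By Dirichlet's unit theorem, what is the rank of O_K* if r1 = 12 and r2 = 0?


By Dirichlet's unit theorem:
rank = r1 + r2 - 1
= 12 + 0 - 1
= 11

11


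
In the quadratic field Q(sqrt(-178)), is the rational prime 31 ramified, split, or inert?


K = Q(sqrt(-178)). Since d mod 4 = 2, disc(K) = -712.
Check p | disc: -712 mod 31 = 1.
p does not divide disc. Compute Legendre symbol (d/p):
8^((31-1)/2) mod 31 = 1
(d/p) = 1, so p splits: (p) = P*P' with e=1, f=1, g=2.
Therefore p is split.

split


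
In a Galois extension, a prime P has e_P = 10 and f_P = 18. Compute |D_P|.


|D_P| = e * f
= 10 * 18
= 180

180


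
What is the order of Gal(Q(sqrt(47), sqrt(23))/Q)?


The 2 square roots of distinct primes are multiplicatively independent over Q,
so [K:Q] = 2^2 and Gal(K/Q) is isomorphic to (Z/2Z)^2.
|Gal| = 2^2 = 4

4


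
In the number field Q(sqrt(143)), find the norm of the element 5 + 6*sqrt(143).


N(a + b*sqrt(d)) = a^2 - d*b^2
= (5)^2 - (143)*(6)^2
= 25 - 5148
= -5123

-5123


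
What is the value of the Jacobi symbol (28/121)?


Compute (28/121) via quadratic reciprocity:
  pull out 2: (2/121) = +1  (since 121 mod 8 = 1)
  pull out 2: (2/121) = +1  (since 121 mod 8 = 1)
  reciprocity: (7/121) -> +(121/7)
  reduce: (2/7)
  pull out 2: (2/7) = +1  (since 7 mod 8 = 7)
  (1/7) = 1
Product of signs = 1

1


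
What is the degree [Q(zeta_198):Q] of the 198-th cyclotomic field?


The degree equals Euler's totient phi(198).
198 = 2 * 3^2 * 11
phi(198) = 60

60


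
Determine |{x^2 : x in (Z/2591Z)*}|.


For prime p, the number of non-zero quadratic residues is (p-1)/2.
= (2591-1)/2
= 1295

1295


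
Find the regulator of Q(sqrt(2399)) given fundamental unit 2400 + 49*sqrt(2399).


epsilon = 2400 + 49*sqrt(2399)
= 4799.9998
R = ln(4799.9998)
= 8.4764

8.4764


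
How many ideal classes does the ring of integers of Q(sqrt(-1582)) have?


K = Q(sqrt(-1582)). d mod 4 = 2, so D = disc(K) = 4d = -6328
h(K) equals the number of primitive reduced positive-definite forms (a, b, c) = a*x^2 + b*x*y + c*y^2 with b^2 - 4ac = D,
where reduced means |b| <= a <= c, with b >= 0 whenever |b| = a or a = c, and primitive means gcd(a, b, c) = 1.
Reduced forces 3a^2 <= |D| = 6328, so 1 <= a <= 45; b must have the parity of D, and c = (b^2 - D)/(4a) must be an integer >= a.
Enumerate a = 1..45, b in [-a, a]:
  a=1: (1, 0, 1582)  [1]
  a=2: (2, 0, 791)  [1]
  a=3..6: none
  a=7: (7, 0, 226)  [1]
  a=8..12: none
  a=13: (13, -4, 122), (13, 4, 122)  [2]
  a=14: (14, 0, 113)  [1]
  a=15..16: none
  a=17: (17, -8, 94), (17, 8, 94)  [2]
  a=18..25: none
  a=26: (26, -4, 61), (26, 4, 61)  [2]
  a=27..28: none
  a=29: (29, -20, 58), (29, 20, 58)  [2]
  a=30..33: none
  a=34: (34, -8, 47), (34, 8, 47)  [2]
  a=35..36: none
  a=37: (37, -6, 43), (37, 6, 43)  [2]
  a=38..45: none
Total reduced forms: 1 + 1 + 1 + 2 + 1 + 2 + 2 + 2 + 2 + 2 = 16
h = 16

16


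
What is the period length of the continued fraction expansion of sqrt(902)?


Run the CF algorithm for sqrt(902).
a_0 = floor(sqrt(902)) = 30; set m_0=0, q_0=1.
Recurrence: m' = q*a - m,  q' = (d - m'^2)/q,  a' = floor((a_0 + m')/q').
  step 1: m=30, q=2, a=30
  step 2: m=30, q=1, a=60
a_2 = 2*a_0 = 60, so the period closes here.
sqrt(902) = [30; 30, 60]
Period length = 2

2


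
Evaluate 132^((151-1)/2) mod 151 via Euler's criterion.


p = 151 is prime and the exponent is (p-1)/2 = 75, so by Euler's criterion 132^75 = (132/151) = +1 or -1 mod 151.
Compute by square-and-multiply:
  75 = 64 + 8 + 2 + 1 (binary 1001011)
  Repeated squaring mod 151: 132^1 = 132, 132^2 = 59, 132^4 = 8, 132^8 = 64, 132^16 = 19, 132^32 = 59, 132^64 = 8
  132^75 = 132^64 * 132^8 * 132^2 * 132^1 = 8 * 64 * 59 * 132 mod 151
    8 * 64 = 512 = 59 mod 151
    59 * 59 = 3481 = 8 mod 151
    8 * 132 = 1056 = 150 mod 151
  132^75 = 150 mod 151
Result 150 = p - 1 = -1 mod 151: 132 is a quadratic non-residue mod 151. As a residue in [0, p-1] the value is 150.
132^75 mod 151 = 150

150


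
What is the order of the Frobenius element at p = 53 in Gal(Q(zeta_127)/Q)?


The Frobenius at p in Gal(Q(zeta_n)/Q) = (Z/nZ)* is the class of p, so its order is ord_127(53), the smallest k >= 1 with 53^k = 1 mod 127.
n = 127 = 127, phi(127) = 126; the order divides phi(n).
Divisors of 126: 1, 2, 3, 6, 7, 9, 14, 18, 21, 42, 63, 126
Repeated squaring mod 127: 53^1 = 53, 53^2 = 15, 53^4 = 98, 53^8 = 79, 53^16 = 18, 53^32 = 70, 53^64 = 74
Test divisors in increasing order:
  k=1: 53^1 = 53 mod 127
  k=2: 53^2 = 15 mod 127
  k=3: 53^3 = 15 * 53 = 33 mod 127
  k=6: 53^6 = 98 * 15 = 73 mod 127
  k=7: 53^7 = 98 * 15 * 53 = 59 mod 127
  k=9: 53^9 = 79 * 53 = 123 mod 127
  k=14: 53^14 = 79 * 98 * 15 = 52 mod 127
  k=18: 53^18 = 18 * 15 = 16 mod 127
  k=21: 53^21 = 18 * 98 * 53 = 20 mod 127
  k=42: 53^42 = 70 * 79 * 15 = 19 mod 127
  k=63: 53^63 = 70 * 18 * 79 * 98 * 15 * 53 = 126 mod 127
  k=126: 53^126 = 74 * 70 * 18 * 79 * 98 * 15 = 1 mod 127  <- first divisor giving 1
Order = 126

126


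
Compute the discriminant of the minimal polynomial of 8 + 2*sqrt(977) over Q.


The element 8 + 2*sqrt(977) has minimal polynomial:
x^2 - 16*x - 3844
Discriminant = (-16)^2 - 4*(-3844)
= 256 + 15376
= 15632

15632


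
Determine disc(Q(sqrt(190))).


For K = Q(sqrt(d)) with d squarefree: disc(K) = d if d = 1 mod 4, and disc(K) = 4d if d = 2 or 3 mod 4.
Here d = 190, and d mod 4 = 2.
d = 2 mod 4, not 1 (O_K = Z[sqrt(d)]), so disc(K) = 4d = 4 * (190) = 760

760


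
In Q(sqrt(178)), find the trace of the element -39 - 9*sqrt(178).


Tr(a + b*sqrt(d)) = (a + b*sqrt(d)) + (a - b*sqrt(d)) = 2a
= 2 * (-39)
= -78

-78


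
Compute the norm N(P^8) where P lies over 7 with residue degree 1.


N(P^a) = p^(a*f)
= 7^(8*1)
= 7^8
= 5764801

5764801


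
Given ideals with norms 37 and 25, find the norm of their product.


N(IJ) = N(I) * N(J)
= 37 * 25
= 925

925


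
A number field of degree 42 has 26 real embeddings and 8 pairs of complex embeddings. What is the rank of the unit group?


By Dirichlet's unit theorem:
rank = r1 + r2 - 1
= 26 + 8 - 1
= 33

33


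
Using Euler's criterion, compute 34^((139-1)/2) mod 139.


p = 139 is prime and the exponent is (p-1)/2 = 69, so by Euler's criterion 34^69 = (34/139) = +1 or -1 mod 139.
Compute by square-and-multiply:
  69 = 64 + 4 + 1 (binary 1000101)
  Repeated squaring mod 139: 34^1 = 34, 34^2 = 44, 34^4 = 129, 34^8 = 100, 34^16 = 131, 34^32 = 64, 34^64 = 65
  34^69 = 34^64 * 34^4 * 34^1 = 65 * 129 * 34 mod 139
    65 * 129 = 8385 = 45 mod 139
    45 * 34 = 1530 = 1 mod 139
  34^69 = 1 mod 139
Result 1: 34 is a quadratic residue mod 139.
34^69 mod 139 = 1

1


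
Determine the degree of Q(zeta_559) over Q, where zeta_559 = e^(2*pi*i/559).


The degree equals Euler's totient phi(559).
559 = 13 * 43
phi(559) = 504

504


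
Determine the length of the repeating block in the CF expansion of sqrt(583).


Run the CF algorithm for sqrt(583).
a_0 = floor(sqrt(583)) = 24; set m_0=0, q_0=1.
Recurrence: m' = q*a - m,  q' = (d - m'^2)/q,  a' = floor((a_0 + m')/q').
  step 1: m=24, q=7, a=6
  step 2: m=18, q=37, a=1
  step 3: m=19, q=6, a=7
  step 4: m=23, q=9, a=5
  step 5: m=22, q=11, a=4
  step 6: m=22, q=9, a=5
  step 7: m=23, q=6, a=7
  step 8: m=19, q=37, a=1
  step 9: m=18, q=7, a=6
  step 10: m=24, q=1, a=48
a_10 = 2*a_0 = 48, so the period closes here.
sqrt(583) = [24; 6, 1, 7, 5, 4, 5, 7, 1, 6, 48]
Period length = 10

10


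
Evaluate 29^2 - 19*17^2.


x^2 - d*y^2
= 29^2 - 19*17^2
= 841 - 5491
= -4650

-4650


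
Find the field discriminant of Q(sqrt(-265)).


For K = Q(sqrt(d)) with d squarefree: disc(K) = d if d = 1 mod 4, and disc(K) = 4d if d = 2 or 3 mod 4.
Here d = -265, and d mod 4 = 3.
d = 3 mod 4, not 1 (O_K = Z[sqrt(d)]), so disc(K) = 4d = 4 * (-265) = -1060

-1060


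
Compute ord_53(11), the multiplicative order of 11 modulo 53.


We want ord_53(11), the smallest k >= 1 with 11^k = 1 mod 53.
n = 53 = 53, phi(53) = 52; the order divides phi(n).
Divisors of 52: 1, 2, 4, 13, 26, 52
Repeated squaring mod 53: 11^1 = 11, 11^2 = 15, 11^4 = 13, 11^8 = 10, 11^16 = 47, 11^32 = 36
Test divisors in increasing order:
  k=1: 11^1 = 11 mod 53
  k=2: 11^2 = 15 mod 53
  k=4: 11^4 = 13 mod 53
  k=13: 11^13 = 10 * 13 * 11 = 52 mod 53
  k=26: 11^26 = 47 * 10 * 15 = 1 mod 53  <- first divisor giving 1
Order = 26

26


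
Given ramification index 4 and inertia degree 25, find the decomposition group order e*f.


|D_P| = e * f
= 4 * 25
= 100

100


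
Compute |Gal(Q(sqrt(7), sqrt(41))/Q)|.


The 2 square roots of distinct primes are multiplicatively independent over Q,
so [K:Q] = 2^2 and Gal(K/Q) is isomorphic to (Z/2Z)^2.
|Gal| = 2^2 = 4

4


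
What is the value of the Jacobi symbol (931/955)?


Compute (931/955) via quadratic reciprocity:
  reciprocity: (931/955) -> -(955/931)
  reduce: (24/931)
  pull out 2: (2/931) = -1  (since 931 mod 8 = 3)
  pull out 2: (2/931) = -1  (since 931 mod 8 = 3)
  pull out 2: (2/931) = -1  (since 931 mod 8 = 3)
  reciprocity: (3/931) -> -(931/3)
  reduce: (1/3)
  (1/3) = 1
Product of signs = -1

-1


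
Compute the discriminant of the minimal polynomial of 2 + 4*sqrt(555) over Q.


The element 2 + 4*sqrt(555) has minimal polynomial:
x^2 - 4*x - 8876
Discriminant = (-4)^2 - 4*(-8876)
= 16 + 35504
= 35520

35520


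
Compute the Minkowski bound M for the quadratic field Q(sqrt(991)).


d = 991, d mod 4 = 3, so disc(K) = 4d = 3964; |disc(K)| = 3964
Real quadratic field, so n = 2, s = r2 = 0, r1 = 2
M = (n!/n^n) * (4/pi)^s * sqrt(|disc(K)|) = (2!/2^2) * (4/pi)^0 * sqrt(3964)
= 0.5 * 1.000000 * 62.960305
= 31.4802

31.4802


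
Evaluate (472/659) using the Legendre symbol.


p = 659 is prime, so compute (472/659) with the reciprocity algorithm (Jacobi-symbol steps: pull out 2s via (2/n), flip via reciprocity, reduce):
  pull out 2: (2/659) = -1  (since 659 mod 8 = 3)
  pull out 2: (2/659) = -1  (since 659 mod 8 = 3)
  pull out 2: (2/659) = -1  (since 659 mod 8 = 3)
  reciprocity: (59/659) -> -(659/59)
  reduce: (10/59)
  pull out 2: (2/59) = -1  (since 59 mod 8 = 3)
  reciprocity: (5/59) -> +(59/5)
  reduce: (4/5)
  pull out 2: (2/5) = -1  (since 5 mod 8 = 5)
  pull out 2: (2/5) = -1  (since 5 mod 8 = 5)
  (1/5) = 1
Product of signs = -1
(472/659) = -1

-1


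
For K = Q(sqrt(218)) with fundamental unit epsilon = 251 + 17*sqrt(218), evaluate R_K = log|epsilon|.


epsilon = 251 + 17*sqrt(218)
= 502.0020
R = ln(502.0020)
= 6.2186

6.2186


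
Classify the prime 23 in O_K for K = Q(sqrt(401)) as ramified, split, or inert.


K = Q(sqrt(401)). Since d mod 4 = 1, disc(K) = 401.
Check p | disc: 401 mod 23 = 10.
p does not divide disc. Compute Legendre symbol (d/p):
10^((23-1)/2) mod 23 = -1
(d/p) = -1, so p is inert: (p) stays prime with e=1, f=2, g=1.
Therefore p is inert.

inert


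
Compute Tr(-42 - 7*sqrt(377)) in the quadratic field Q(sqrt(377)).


Tr(a + b*sqrt(d)) = (a + b*sqrt(d)) + (a - b*sqrt(d)) = 2a
= 2 * (-42)
= -84

-84


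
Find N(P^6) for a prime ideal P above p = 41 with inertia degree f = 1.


N(P^a) = p^(a*f)
= 41^(6*1)
= 41^6
= 4750104241

4750104241


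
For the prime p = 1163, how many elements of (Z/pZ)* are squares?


For prime p, the number of non-zero quadratic residues is (p-1)/2.
= (1163-1)/2
= 581

581


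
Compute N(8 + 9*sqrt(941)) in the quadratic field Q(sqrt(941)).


N(a + b*sqrt(d)) = a^2 - d*b^2
= (8)^2 - (941)*(9)^2
= 64 - 76221
= -76157

-76157


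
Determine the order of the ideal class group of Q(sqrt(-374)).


K = Q(sqrt(-374)). d mod 4 = 2, so D = disc(K) = 4d = -1496
h(K) equals the number of primitive reduced positive-definite forms (a, b, c) = a*x^2 + b*x*y + c*y^2 with b^2 - 4ac = D,
where reduced means |b| <= a <= c, with b >= 0 whenever |b| = a or a = c, and primitive means gcd(a, b, c) = 1.
Reduced forces 3a^2 <= |D| = 1496, so 1 <= a <= 22; b must have the parity of D, and c = (b^2 - D)/(4a) must be an integer >= a.
Enumerate a = 1..22, b in [-a, a]:
  a=1: (1, 0, 374)  [1]
  a=2: (2, 0, 187)  [1]
  a=3: (3, -2, 125), (3, 2, 125)  [2]
  a=4: none
  a=5: (5, -2, 75), (5, 2, 75)  [2]
  a=6: (6, -4, 63), (6, 4, 63)  [2]
  a=7: (7, -4, 54), (7, 4, 54)  [2]
  a=8: none
  a=9: (9, -4, 42), (9, 4, 42)  [2]
  a=10: (10, -8, 39), (10, 8, 39)  [2]
  a=11: (11, 0, 34)  [1]
  a=12: none
  a=13: (13, -8, 30), (13, 8, 30)  [2]
  a=14: (14, -4, 27), (14, 4, 27)  [2]
  a=15: (15, -8, 26), (15, -2, 25), (15, 2, 25), (15, 8, 26)  [4]
  a=16: none
  a=17: (17, 0, 22)  [1]
  a=18: (18, -4, 21), (18, 4, 21)  [2]
  a=19: (19, -10, 21), (19, 10, 21)  [2]
  a=20..22: none
Total reduced forms: 1 + 1 + 2 + 2 + 2 + 2 + 2 + 2 + 1 + 2 + 2 + 4 + 1 + 2 + 2 = 28
h = 28

28


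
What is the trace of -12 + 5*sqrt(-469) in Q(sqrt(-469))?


Tr(a + b*sqrt(d)) = (a + b*sqrt(d)) + (a - b*sqrt(d)) = 2a
= 2 * (-12)
= -24

-24


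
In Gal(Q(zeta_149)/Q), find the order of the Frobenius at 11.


The Frobenius at p in Gal(Q(zeta_n)/Q) = (Z/nZ)* is the class of p, so its order is ord_149(11), the smallest k >= 1 with 11^k = 1 mod 149.
n = 149 = 149, phi(149) = 148; the order divides phi(n).
Divisors of 148: 1, 2, 4, 37, 74, 148
Repeated squaring mod 149: 11^1 = 11, 11^2 = 121, 11^4 = 39, 11^8 = 31, 11^16 = 67, 11^32 = 19, 11^64 = 63, 11^128 = 95
Test divisors in increasing order:
  k=1: 11^1 = 11 mod 149
  k=2: 11^2 = 121 mod 149
  k=4: 11^4 = 39 mod 149
  k=37: 11^37 = 19 * 39 * 11 = 105 mod 149
  k=74: 11^74 = 63 * 31 * 121 = 148 mod 149
  k=148: 11^148 = 95 * 67 * 39 = 1 mod 149  <- first divisor giving 1
Order = 148

148


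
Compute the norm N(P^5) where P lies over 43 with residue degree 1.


N(P^a) = p^(a*f)
= 43^(5*1)
= 43^5
= 147008443

147008443


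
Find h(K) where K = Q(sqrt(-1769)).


K = Q(sqrt(-1769)). d mod 4 = 3, so D = disc(K) = 4d = -7076
h(K) equals the number of primitive reduced positive-definite forms (a, b, c) = a*x^2 + b*x*y + c*y^2 with b^2 - 4ac = D,
where reduced means |b| <= a <= c, with b >= 0 whenever |b| = a or a = c, and primitive means gcd(a, b, c) = 1.
Reduced forces 3a^2 <= |D| = 7076, so 1 <= a <= 48; b must have the parity of D, and c = (b^2 - D)/(4a) must be an integer >= a.
Enumerate a = 1..48, b in [-a, a]:
  a=1: (1, 0, 1769)  [1]
  a=2: (2, 2, 885)  [1]
  a=3: (3, -2, 590), (3, 2, 590)  [2]
  a=4: none
  a=5: (5, -2, 354), (5, 2, 354)  [2]
  a=6: (6, -2, 295), (6, 2, 295)  [2]
  a=7: (7, -6, 254), (7, 6, 254)  [2]
  a=8: none
  a=9: (9, -4, 197), (9, 4, 197)  [2]
  a=10: (10, -2, 177), (10, 2, 177)  [2]
  a=11..12: none
  a=13: (13, -10, 138), (13, 10, 138)  [2]
  a=14: (14, -6, 127), (14, 6, 127)  [2]
  a=15: (15, -8, 119), (15, -2, 118), (15, 2, 118), (15, 8, 119)  [4]
  a=16: none
  a=17: (17, -8, 105), (17, 8, 105)  [2]
  a=18: (18, -14, 101), (18, 14, 101)  [2]
  a=19: (19, -12, 95), (19, 12, 95)  [2]
  a=20: none
  a=21: (21, -20, 89), (21, -8, 85), (21, 8, 85), (21, 20, 89)  [4]
  a=22: none
  a=23: (23, -10, 78), (23, 10, 78)  [2]
  a=24: none
  a=25: (25, -18, 74), (25, 18, 74)  [2]
  a=26: (26, -10, 69), (26, 10, 69)  [2]
  a=27: (27, -22, 70), (27, 22, 70)  [2]
  a=28: none
  a=29: (29, 0, 61)  [1]
  a=30: (30, -22, 63), (30, -2, 59), (30, 2, 59), (30, 22, 63)  [4]
  a=31..33: none
  a=34: (34, -26, 57), (34, 26, 57)  [2]
  a=35: (35, -22, 54), (35, -8, 51), (35, 8, 51), (35, 22, 54)  [4]
  a=36: none
  a=37: (37, -18, 50), (37, 18, 50)  [2]
  a=38: (38, -26, 51), (38, 26, 51)  [2]
  a=39: (39, -16, 47), (39, -10, 46), (39, 10, 46), (39, 16, 47)  [4]
  a=40..41: none
  a=42: (42, -34, 49), (42, -22, 45), (42, 22, 45), (42, 34, 49)  [4]
  a=43..44: none
  a=45: (45, 32, 45)  [1]
  a=46..48: none
Total reduced forms: 1 + 1 + 2 + 2 + 2 + 2 + 2 + 2 + 2 + 2 + 4 + 2 + 2 + 2 + 4 + 2 + 2 + 2 + 2 + 1 + 4 + 2 + 4 + 2 + 2 + 4 + 4 + 1 = 64
h = 64

64


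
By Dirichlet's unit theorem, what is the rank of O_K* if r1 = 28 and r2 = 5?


By Dirichlet's unit theorem:
rank = r1 + r2 - 1
= 28 + 5 - 1
= 32

32


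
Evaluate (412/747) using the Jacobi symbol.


Compute (412/747) via quadratic reciprocity:
  pull out 2: (2/747) = -1  (since 747 mod 8 = 3)
  pull out 2: (2/747) = -1  (since 747 mod 8 = 3)
  reciprocity: (103/747) -> -(747/103)
  reduce: (26/103)
  pull out 2: (2/103) = +1  (since 103 mod 8 = 7)
  reciprocity: (13/103) -> +(103/13)
  reduce: (12/13)
  pull out 2: (2/13) = -1  (since 13 mod 8 = 5)
  pull out 2: (2/13) = -1  (since 13 mod 8 = 5)
  reciprocity: (3/13) -> +(13/3)
  reduce: (1/3)
  (1/3) = 1
Product of signs = -1

-1


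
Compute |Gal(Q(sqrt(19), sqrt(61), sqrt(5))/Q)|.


The 3 square roots of distinct primes are multiplicatively independent over Q,
so [K:Q] = 2^3 and Gal(K/Q) is isomorphic to (Z/2Z)^3.
|Gal| = 2^3 = 8

8


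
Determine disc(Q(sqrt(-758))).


For K = Q(sqrt(d)) with d squarefree: disc(K) = d if d = 1 mod 4, and disc(K) = 4d if d = 2 or 3 mod 4.
Here d = -758, and d mod 4 = 2.
d = 2 mod 4, not 1 (O_K = Z[sqrt(d)]), so disc(K) = 4d = 4 * (-758) = -3032

-3032


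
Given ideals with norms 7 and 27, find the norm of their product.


N(IJ) = N(I) * N(J)
= 7 * 27
= 189

189


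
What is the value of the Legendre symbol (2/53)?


p = 53 is prime, so compute (2/53) with the reciprocity algorithm (Jacobi-symbol steps: pull out 2s via (2/n), flip via reciprocity, reduce):
  pull out 2: (2/53) = -1  (since 53 mod 8 = 5)
  (1/53) = 1
Product of signs = -1
(2/53) = -1

-1


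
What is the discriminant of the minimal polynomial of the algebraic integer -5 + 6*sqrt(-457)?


The element -5 + 6*sqrt(-457) has minimal polynomial:
x^2 + 10*x + 16477
Discriminant = (10)^2 - 4*(16477)
= 100 - 65908
= -65808

-65808


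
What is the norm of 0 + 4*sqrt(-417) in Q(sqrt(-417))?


N(a + b*sqrt(d)) = a^2 - d*b^2
= (0)^2 - (-417)*(4)^2
= 0 + 6672
= 6672

6672


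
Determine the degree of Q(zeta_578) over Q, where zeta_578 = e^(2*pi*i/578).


The degree equals Euler's totient phi(578).
578 = 2 * 17^2
phi(578) = 272

272


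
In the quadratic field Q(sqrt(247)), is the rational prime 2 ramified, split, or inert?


K = Q(sqrt(247)). Since d mod 4 = 3, disc(K) = 988.
Check p | disc: 988 mod 2 = 0.
p divides disc, so p ramifies: (p) = P^2 with e=2, f=1, g=1.
Therefore p is ramified.

ramified


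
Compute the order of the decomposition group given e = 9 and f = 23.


|D_P| = e * f
= 9 * 23
= 207

207


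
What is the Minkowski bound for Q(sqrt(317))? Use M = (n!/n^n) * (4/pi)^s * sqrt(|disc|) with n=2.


d = 317, d mod 4 = 1, so disc(K) = d = 317; |disc(K)| = 317
Real quadratic field, so n = 2, s = r2 = 0, r1 = 2
M = (n!/n^n) * (4/pi)^s * sqrt(|disc(K)|) = (2!/2^2) * (4/pi)^0 * sqrt(317)
= 0.5 * 1.000000 * 17.804494
= 8.9022

8.9022


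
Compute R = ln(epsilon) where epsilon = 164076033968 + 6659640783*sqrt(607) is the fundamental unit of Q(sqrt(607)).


epsilon = 164076033968 + 6659640783*sqrt(607)
= 3.2815e+11
R = ln(3.2815e+11)
= 26.5167

26.5167
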